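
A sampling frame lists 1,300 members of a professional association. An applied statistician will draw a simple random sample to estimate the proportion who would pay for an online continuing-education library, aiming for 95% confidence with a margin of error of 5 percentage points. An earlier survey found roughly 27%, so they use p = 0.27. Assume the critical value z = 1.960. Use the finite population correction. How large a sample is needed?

Unadjusted: n₀ = 1.960² × 0.27 × 0.73 / 0.050² ≈ 302.87, so n₀ = 303.
Finite population correction with N = 1,300: n = n₀ / (1 + (n₀−1)/N) = 303 / (1 + 302/1300) = 303 / 1.2323 ≈ 245.88.
Rounding up, n = 246.

246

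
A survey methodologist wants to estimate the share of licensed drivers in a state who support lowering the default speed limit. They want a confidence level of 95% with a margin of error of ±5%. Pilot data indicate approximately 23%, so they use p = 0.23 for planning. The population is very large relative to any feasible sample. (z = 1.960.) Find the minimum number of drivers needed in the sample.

273

With p = 0.23, p(1−p) = 0.1771.
n = z²·p(1−p)/E² = 1.960² × 0.1771 / 0.050² = 3.8416 × 0.1771 / 0.002500 ≈ 272.14.
Rounding up gives n = 273.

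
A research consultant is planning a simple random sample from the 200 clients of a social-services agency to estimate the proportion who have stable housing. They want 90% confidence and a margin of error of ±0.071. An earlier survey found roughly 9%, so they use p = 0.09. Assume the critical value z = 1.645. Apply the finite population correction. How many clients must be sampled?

37

Unadjusted: n₀ = 1.645² × 0.09 × 0.91 / 0.071² ≈ 43.96, so n₀ = 44.
Finite population correction with N = 200: n = n₀ / (1 + (n₀−1)/N) = 44 / (1 + 43/200) = 44 / 1.2150 ≈ 36.21.
Rounding up, n = 37.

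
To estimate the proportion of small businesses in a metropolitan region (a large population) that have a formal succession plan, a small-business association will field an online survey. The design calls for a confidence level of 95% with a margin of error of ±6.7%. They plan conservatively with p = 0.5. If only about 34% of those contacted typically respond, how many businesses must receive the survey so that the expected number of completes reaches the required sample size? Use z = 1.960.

630

Completed interviews needed: n₀ = 1.960² × 0.2500 / 0.067² ≈ 213.95 → 214.
At a 34% response rate, contacts needed = 214 / 0.34 ≈ 629.41 → 630.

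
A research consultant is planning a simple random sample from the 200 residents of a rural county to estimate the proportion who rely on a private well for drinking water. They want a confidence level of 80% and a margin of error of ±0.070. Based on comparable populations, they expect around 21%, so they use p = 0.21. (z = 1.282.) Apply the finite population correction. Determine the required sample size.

Unadjusted: n₀ = 1.282² × 0.21 × 0.79 / 0.070² ≈ 55.65, so n₀ = 56.
Finite population correction with N = 200: n = n₀ / (1 + (n₀−1)/N) = 56 / (1 + 55/200) = 56 / 1.2750 ≈ 43.92.
Rounding up, n = 44.

44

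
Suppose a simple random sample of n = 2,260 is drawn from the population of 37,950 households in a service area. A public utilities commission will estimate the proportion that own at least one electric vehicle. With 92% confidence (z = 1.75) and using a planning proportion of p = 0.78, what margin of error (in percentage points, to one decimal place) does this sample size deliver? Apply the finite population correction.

Finite-population factor: (N−n)/(N−1) = (37950−2260)/(37950−1) = 0.9405.
SE(p̂) = √[p(1−p)/n · (N−n)/(N−1)] = √[0.1716/2260 × 0.9405] = 0.00845.
E = z × SE = 1.75 × 0.00845 = 0.01479 ≈ 1.5 percentage points.

1.5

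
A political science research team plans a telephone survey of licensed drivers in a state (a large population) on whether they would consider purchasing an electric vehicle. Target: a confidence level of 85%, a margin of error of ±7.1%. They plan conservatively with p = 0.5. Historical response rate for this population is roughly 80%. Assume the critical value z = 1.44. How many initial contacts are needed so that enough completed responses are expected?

129

Completed interviews needed: n₀ = 1.44² × 0.2500 / 0.071² ≈ 102.84 → 103.
At an 80% response rate, contacts needed = 103 / 0.80 ≈ 128.75 → 129.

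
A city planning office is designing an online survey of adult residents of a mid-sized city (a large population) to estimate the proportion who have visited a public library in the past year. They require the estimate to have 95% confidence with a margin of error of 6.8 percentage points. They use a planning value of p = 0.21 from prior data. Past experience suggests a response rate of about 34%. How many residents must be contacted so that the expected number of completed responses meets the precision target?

For 95% confidence, z = 1.96.
Completed interviews needed: n₀ = 1.96² × 0.1659 / 0.068² ≈ 137.83 → 138.
At a 34% response rate, contacts needed = 138 / 0.34 ≈ 405.88 → 406.

406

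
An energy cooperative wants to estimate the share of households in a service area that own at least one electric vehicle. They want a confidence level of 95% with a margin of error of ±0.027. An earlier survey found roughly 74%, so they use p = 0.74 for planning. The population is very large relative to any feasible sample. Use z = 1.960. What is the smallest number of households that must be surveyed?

With p = 0.74, p(1−p) = 0.1924.
n = z²·p(1−p)/E² = 1.960² × 0.1924 / 0.027² = 3.8416 × 0.1924 / 0.000729 ≈ 1013.89.
Rounding up gives n = 1014.

1014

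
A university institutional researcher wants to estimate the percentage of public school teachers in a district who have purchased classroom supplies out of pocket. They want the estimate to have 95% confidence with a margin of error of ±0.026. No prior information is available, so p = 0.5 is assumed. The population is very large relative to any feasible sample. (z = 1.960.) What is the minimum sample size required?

1421

With p = 0.5, p(1−p) = 0.25.
n = z²·p(1−p)/E² = 1.960² × 0.2500 / 0.026² = 3.8416 × 0.2500 / 0.000676 ≈ 1420.71.
Rounding up gives n = 1421.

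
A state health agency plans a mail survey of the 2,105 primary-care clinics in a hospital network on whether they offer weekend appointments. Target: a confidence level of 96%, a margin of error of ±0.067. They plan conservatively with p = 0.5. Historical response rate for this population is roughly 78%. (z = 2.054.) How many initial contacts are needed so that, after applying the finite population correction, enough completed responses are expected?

Completed interviews needed (unadjusted): n₀ = 2.054² × 0.2500 / 0.067² ≈ 234.96 → 235.
FPC for N = 2,105: n = 235 / (1 + 234/2105) = 235 / 1.1112 ≈ 211.49 → 212.
At a 78% response rate, contacts needed = 212 / 0.78 ≈ 271.79 → 272.

272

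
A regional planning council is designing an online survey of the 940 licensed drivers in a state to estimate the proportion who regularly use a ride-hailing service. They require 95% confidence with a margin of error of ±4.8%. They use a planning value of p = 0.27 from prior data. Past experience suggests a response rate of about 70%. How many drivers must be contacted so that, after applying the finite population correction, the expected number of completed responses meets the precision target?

For 95% confidence, z = 1.960.
Completed interviews needed (unadjusted): n₀ = 1.960² × 0.1971 / 0.048² ≈ 328.64 → 329.
FPC for N = 940: n = 329 / (1 + 328/940) = 329 / 1.3489 ≈ 243.90 → 244.
At a 70% response rate, contacts needed = 244 / 0.70 ≈ 348.57 → 349.

349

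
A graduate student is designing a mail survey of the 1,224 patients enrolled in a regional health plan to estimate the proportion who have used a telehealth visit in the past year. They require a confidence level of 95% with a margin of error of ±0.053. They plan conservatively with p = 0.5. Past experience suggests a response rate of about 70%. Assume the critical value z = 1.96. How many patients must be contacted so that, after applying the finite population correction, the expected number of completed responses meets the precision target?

383

Completed interviews needed (unadjusted): n₀ = 1.96² × 0.2500 / 0.053² ≈ 341.90 → 342.
FPC for N = 1,224: n = 342 / (1 + 341/1224) = 342 / 1.2786 ≈ 267.48 → 268.
At a 70% response rate, contacts needed = 268 / 0.70 ≈ 382.86 → 383.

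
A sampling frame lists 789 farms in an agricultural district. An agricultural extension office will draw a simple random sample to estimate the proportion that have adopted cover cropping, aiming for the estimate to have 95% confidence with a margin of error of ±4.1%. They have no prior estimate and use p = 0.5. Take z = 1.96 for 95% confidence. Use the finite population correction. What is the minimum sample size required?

Unadjusted: n₀ = 1.96² × 0.50 × 0.50 / 0.041² ≈ 571.33, so n₀ = 572.
Finite population correction with N = 789: n = n₀ / (1 + (n₀−1)/N) = 572 / (1 + 571/789) = 572 / 1.7237 ≈ 331.84.
Rounding up, n = 332.

332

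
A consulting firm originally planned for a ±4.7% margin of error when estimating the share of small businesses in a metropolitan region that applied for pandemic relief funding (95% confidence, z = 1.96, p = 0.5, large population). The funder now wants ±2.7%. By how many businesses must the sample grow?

883

At ±4.7%: n = 1.96² × 0.2500 / 0.047² ≈ 434.77 → 435.
At ±2.7%: n = 1.96² × 0.2500 / 0.027² ≈ 1317.42 → 1318.
Additional respondents: 1318 − 435 = 883.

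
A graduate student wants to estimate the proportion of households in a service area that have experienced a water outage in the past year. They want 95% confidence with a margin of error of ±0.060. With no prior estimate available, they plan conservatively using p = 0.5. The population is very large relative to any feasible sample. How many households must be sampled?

267

For 95% confidence, z = 1.96.
With p = 0.5, p(1−p) = 0.25.
n = z²·p(1−p)/E² = 1.96² × 0.2500 / 0.060² = 3.8416 × 0.2500 / 0.003600 ≈ 266.78.
Rounding up gives n = 267.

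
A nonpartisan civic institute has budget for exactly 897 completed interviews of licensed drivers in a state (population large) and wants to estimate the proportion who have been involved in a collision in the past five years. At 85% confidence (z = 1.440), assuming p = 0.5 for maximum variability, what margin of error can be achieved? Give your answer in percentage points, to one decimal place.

2.4

SE(p̂) = √[p(1−p)/n] = √[0.2500/897] = 0.01669.
E = z × SE = 1.440 × 0.01669 = 0.02404, or 2.4 percentage points.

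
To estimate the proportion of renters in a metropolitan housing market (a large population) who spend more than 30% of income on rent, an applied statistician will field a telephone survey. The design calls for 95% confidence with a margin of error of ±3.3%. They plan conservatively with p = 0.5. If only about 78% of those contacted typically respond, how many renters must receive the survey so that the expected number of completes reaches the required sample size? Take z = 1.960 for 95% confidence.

1131

Completed interviews needed: n₀ = 1.960² × 0.2500 / 0.033² ≈ 881.91 → 882.
At a 78% response rate, contacts needed = 882 / 0.78 ≈ 1130.77 → 1131.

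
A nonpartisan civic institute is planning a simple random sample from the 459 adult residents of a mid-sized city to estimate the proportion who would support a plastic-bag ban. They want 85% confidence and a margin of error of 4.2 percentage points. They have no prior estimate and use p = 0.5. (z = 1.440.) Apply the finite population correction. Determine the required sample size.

Unadjusted: n₀ = 1.440² × 0.50 × 0.50 / 0.042² ≈ 293.88, so n₀ = 294.
Finite population correction with N = 459: n = n₀ / (1 + (n₀−1)/N) = 294 / (1 + 293/459) = 294 / 1.6383 ≈ 179.45.
Rounding up, n = 180.

180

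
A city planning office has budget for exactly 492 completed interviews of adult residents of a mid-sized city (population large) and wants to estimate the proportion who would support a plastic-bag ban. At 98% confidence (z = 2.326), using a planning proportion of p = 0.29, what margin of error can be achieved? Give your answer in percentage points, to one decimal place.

4.8

SE(p̂) = √[p(1−p)/n] = √[0.2059/492] = 0.02046.
E = z × SE = 2.326 × 0.02046 = 0.04758, or 4.8 percentage points.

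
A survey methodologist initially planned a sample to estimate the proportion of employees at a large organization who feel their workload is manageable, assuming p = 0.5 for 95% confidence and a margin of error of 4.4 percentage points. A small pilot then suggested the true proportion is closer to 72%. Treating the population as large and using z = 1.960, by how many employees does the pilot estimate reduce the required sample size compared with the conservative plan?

96

Conservative (p = 0.5): n = 1.960² × 0.25 / 0.044² ≈ 496.07 → 497.
Using p = 0.72: p(1−p) = 0.2016, so n = 1.960² × 0.2016 / 0.044² ≈ 400.03 → 401.
Reduction: 497 − 401 = 96.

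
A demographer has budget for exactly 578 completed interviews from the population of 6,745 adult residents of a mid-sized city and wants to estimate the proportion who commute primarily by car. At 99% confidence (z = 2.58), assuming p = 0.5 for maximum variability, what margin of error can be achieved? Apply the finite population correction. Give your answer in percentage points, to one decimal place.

5.1

Finite-population factor: (N−n)/(N−1) = (6745−578)/(6745−1) = 0.9144.
SE(p̂) = √[p(1−p)/n · (N−n)/(N−1)] = √[0.2500/578 × 0.9144] = 0.01989.
E = z × SE = 2.58 × 0.01989 = 0.05131 ≈ 5.1 percentage points.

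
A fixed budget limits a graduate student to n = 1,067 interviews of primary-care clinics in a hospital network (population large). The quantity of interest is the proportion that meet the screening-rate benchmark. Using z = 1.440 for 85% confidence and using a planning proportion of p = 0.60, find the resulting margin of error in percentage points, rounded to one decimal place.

2.2

SE(p̂) = √[p(1−p)/n] = √[0.2400/1067] = 0.01500.
E = z × SE = 1.440 × 0.01500 = 0.02160, or 2.2 percentage points.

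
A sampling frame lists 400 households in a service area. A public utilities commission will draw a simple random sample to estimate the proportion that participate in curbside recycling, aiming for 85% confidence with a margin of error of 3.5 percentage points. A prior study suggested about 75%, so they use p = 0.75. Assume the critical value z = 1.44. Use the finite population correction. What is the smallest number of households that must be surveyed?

178

Unadjusted: n₀ = 1.44² × 0.75 × 0.25 / 0.035² ≈ 317.39, so n₀ = 318.
Finite population correction with N = 400: n = n₀ / (1 + (n₀−1)/N) = 318 / (1 + 317/400) = 318 / 1.7925 ≈ 177.41.
Rounding up, n = 178.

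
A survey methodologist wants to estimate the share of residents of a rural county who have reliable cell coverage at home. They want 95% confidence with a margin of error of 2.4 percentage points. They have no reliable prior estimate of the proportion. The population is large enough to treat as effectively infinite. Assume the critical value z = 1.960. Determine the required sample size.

1668

With no prior estimate, use p = 0.5, giving p(1−p) = 0.25.
n = z²·p(1−p)/E² = 1.960² × 0.2500 / 0.024² = 3.8416 × 0.2500 / 0.000576 ≈ 1667.36.
Rounding up gives n = 1668.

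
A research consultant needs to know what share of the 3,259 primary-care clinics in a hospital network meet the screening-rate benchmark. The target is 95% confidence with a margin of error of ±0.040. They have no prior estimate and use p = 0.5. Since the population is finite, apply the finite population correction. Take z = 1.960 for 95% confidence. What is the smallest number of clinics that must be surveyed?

Unadjusted: n₀ = 1.960² × 0.50 × 0.50 / 0.040² ≈ 600.25, so n₀ = 601.
Finite population correction with N = 3,259: n = n₀ / (1 + (n₀−1)/N) = 601 / (1 + 600/3259) = 601 / 1.1841 ≈ 507.56.
Rounding up, n = 508.

508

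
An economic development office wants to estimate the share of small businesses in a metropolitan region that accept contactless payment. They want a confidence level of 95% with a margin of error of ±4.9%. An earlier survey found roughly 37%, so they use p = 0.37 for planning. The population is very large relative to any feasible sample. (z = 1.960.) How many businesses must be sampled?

With p = 0.37, p(1−p) = 0.2331.
n = z²·p(1−p)/E² = 1.960² × 0.2331 / 0.049² = 3.8416 × 0.2331 / 0.002401 ≈ 372.96.
Rounding up gives n = 373.

373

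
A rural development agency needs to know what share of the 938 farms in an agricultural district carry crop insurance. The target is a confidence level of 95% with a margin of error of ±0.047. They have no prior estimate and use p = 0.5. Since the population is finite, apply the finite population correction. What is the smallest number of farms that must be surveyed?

For 95% confidence, z = 1.960.
Unadjusted: n₀ = 1.960² × 0.50 × 0.50 / 0.047² ≈ 434.77, so n₀ = 435.
Finite population correction with N = 938: n = n₀ / (1 + (n₀−1)/N) = 435 / (1 + 434/938) = 435 / 1.4627 ≈ 297.40.
Rounding up, n = 298.

298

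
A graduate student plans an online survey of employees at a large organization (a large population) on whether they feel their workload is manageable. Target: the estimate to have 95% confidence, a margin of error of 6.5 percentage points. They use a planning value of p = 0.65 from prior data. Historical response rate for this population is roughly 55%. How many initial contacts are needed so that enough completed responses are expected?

377

For 95% confidence, z = 1.960.
Completed interviews needed: n₀ = 1.960² × 0.2275 / 0.065² ≈ 206.86 → 207.
At a 55% response rate, contacts needed = 207 / 0.55 ≈ 376.36 → 377.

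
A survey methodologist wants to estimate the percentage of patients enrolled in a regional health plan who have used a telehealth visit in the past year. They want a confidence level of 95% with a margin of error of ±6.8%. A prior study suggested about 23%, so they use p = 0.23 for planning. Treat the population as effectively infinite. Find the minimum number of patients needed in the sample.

148

For 95% confidence, z = 1.960.
With p = 0.23, p(1−p) = 0.1771.
n = z²·p(1−p)/E² = 1.960² × 0.1771 / 0.068² = 3.8416 × 0.1771 / 0.004624 ≈ 147.13.
Rounding up gives n = 148.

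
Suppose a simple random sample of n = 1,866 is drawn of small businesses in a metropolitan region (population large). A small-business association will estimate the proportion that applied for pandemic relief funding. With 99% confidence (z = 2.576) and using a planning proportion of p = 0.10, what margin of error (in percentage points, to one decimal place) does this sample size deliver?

1.8

SE(p̂) = √[p(1−p)/n] = √[0.0900/1866] = 0.00694.
E = z × SE = 2.576 × 0.00694 = 0.01789, or 1.8 percentage points.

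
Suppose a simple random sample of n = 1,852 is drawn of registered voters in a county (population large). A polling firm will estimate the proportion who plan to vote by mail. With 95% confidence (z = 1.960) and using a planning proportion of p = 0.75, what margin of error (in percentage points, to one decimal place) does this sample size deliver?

SE(p̂) = √[p(1−p)/n] = √[0.1875/1852] = 0.01006.
E = z × SE = 1.960 × 0.01006 = 0.01972, or 2.0 percentage points.

2.0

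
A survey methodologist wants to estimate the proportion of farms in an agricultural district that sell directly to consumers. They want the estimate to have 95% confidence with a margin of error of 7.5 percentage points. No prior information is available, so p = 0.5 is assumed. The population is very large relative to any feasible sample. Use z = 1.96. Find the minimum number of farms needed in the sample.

171

With p = 0.5, p(1−p) = 0.25.
n = z²·p(1−p)/E² = 1.96² × 0.2500 / 0.075² = 3.8416 × 0.2500 / 0.005625 ≈ 170.74.
Rounding up gives n = 171.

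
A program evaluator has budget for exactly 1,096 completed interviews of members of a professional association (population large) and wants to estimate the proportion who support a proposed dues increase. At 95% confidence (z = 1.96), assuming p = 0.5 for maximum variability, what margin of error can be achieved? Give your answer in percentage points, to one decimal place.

SE(p̂) = √[p(1−p)/n] = √[0.2500/1096] = 0.01510.
E = z × SE = 1.96 × 0.01510 = 0.02960, or 3.0 percentage points.

3.0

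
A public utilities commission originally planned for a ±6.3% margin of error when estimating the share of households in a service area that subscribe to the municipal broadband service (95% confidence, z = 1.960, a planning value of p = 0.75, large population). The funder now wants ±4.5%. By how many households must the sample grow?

174

At ±6.3%: n = 1.960² × 0.1875 / 0.063² ≈ 181.48 → 182.
At ±4.5%: n = 1.960² × 0.1875 / 0.045² ≈ 355.70 → 356.
Additional respondents: 356 − 182 = 174.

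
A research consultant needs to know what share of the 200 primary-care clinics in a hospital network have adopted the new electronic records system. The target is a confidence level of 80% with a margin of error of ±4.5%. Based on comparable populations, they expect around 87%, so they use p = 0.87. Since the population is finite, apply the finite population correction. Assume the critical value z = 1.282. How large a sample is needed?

Unadjusted: n₀ = 1.282² × 0.87 × 0.13 / 0.045² ≈ 91.79, so n₀ = 92.
Finite population correction with N = 200: n = n₀ / (1 + (n₀−1)/N) = 92 / (1 + 91/200) = 92 / 1.4550 ≈ 63.23.
Rounding up, n = 64.

64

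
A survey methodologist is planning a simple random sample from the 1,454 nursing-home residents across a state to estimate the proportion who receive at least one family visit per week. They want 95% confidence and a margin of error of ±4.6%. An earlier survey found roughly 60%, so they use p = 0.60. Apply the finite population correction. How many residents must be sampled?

336

For 95% confidence, z = 1.960.
Unadjusted: n₀ = 1.960² × 0.60 × 0.40 / 0.046² ≈ 435.72, so n₀ = 436.
Finite population correction with N = 1,454: n = n₀ / (1 + (n₀−1)/N) = 436 / (1 + 435/1454) = 436 / 1.2992 ≈ 335.60.
Rounding up, n = 336.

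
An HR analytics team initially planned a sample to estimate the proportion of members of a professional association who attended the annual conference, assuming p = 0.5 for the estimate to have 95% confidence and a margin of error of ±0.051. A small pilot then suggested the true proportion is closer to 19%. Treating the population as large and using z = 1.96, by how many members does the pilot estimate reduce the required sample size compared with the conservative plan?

142

Conservative (p = 0.5): n = 1.96² × 0.25 / 0.051² ≈ 369.24 → 370.
Using p = 0.19: p(1−p) = 0.1539, so n = 1.96² × 0.1539 / 0.051² ≈ 227.31 → 228.
Reduction: 370 − 228 = 142.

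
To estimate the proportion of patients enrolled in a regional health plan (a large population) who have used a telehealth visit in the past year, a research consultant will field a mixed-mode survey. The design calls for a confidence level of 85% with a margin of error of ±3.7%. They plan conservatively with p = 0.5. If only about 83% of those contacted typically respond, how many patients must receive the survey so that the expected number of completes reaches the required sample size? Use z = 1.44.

457

Completed interviews needed: n₀ = 1.44² × 0.2500 / 0.037² ≈ 378.67 → 379.
At an 83% response rate, contacts needed = 379 / 0.83 ≈ 456.63 → 457.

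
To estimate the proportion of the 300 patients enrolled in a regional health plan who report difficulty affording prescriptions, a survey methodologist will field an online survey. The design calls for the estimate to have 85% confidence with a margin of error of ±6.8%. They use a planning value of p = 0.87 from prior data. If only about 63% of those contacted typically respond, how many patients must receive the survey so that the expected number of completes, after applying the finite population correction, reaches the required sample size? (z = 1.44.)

70

Completed interviews needed (unadjusted): n₀ = 1.44² × 0.1131 / 0.068² ≈ 50.72 → 51.
FPC for N = 300: n = 51 / (1 + 50/300) = 51 / 1.1667 ≈ 43.71 → 44.
At a 63% response rate, contacts needed = 44 / 0.63 ≈ 69.84 → 70.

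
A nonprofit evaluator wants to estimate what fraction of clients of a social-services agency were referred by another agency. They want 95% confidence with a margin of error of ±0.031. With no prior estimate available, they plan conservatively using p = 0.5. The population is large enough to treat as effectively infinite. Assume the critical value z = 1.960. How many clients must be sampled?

With p = 0.5, p(1−p) = 0.25.
n = z²·p(1−p)/E² = 1.960² × 0.2500 / 0.031² = 3.8416 × 0.2500 / 0.000961 ≈ 999.38.
Rounding up gives n = 1000.

1000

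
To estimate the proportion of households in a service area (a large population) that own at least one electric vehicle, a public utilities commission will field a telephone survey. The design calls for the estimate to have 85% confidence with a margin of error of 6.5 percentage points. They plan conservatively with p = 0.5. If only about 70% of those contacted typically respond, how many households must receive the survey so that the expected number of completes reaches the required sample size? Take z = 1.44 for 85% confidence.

Completed interviews needed: n₀ = 1.44² × 0.2500 / 0.065² ≈ 122.70 → 123.
At a 70% response rate, contacts needed = 123 / 0.70 ≈ 175.71 → 176.

176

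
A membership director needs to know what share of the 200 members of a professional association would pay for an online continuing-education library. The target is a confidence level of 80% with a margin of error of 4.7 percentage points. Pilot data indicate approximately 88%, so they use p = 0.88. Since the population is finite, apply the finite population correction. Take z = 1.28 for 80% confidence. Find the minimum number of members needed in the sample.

Unadjusted: n₀ = 1.28² × 0.88 × 0.12 / 0.047² ≈ 78.32, so n₀ = 79.
Finite population correction with N = 200: n = n₀ / (1 + (n₀−1)/N) = 79 / (1 + 78/200) = 79 / 1.3900 ≈ 56.83.
Rounding up, n = 57.

57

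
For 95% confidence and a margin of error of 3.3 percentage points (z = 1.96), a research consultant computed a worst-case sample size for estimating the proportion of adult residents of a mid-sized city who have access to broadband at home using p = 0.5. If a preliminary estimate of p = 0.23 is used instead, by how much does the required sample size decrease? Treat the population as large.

Conservative (p = 0.5): n = 1.96² × 0.25 / 0.033² ≈ 881.91 → 882.
Using p = 0.23: p(1−p) = 0.1771, so n = 1.96² × 0.1771 / 0.033² ≈ 624.75 → 625.
Reduction: 882 − 625 = 257.

257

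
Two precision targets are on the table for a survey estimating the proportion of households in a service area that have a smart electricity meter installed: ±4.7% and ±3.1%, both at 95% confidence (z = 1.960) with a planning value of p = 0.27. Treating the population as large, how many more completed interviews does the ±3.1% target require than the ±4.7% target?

445

At ±4.7%: n = 1.960² × 0.1971 / 0.047² ≈ 342.77 → 343.
At ±3.1%: n = 1.960² × 0.1971 / 0.031² ≈ 787.91 → 788.
Additional respondents: 788 − 343 = 445.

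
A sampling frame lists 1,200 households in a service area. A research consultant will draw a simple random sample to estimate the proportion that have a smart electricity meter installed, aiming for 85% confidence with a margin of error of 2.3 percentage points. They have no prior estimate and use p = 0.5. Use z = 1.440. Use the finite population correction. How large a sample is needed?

Unadjusted: n₀ = 1.440² × 0.50 × 0.50 / 0.023² ≈ 979.96, so n₀ = 980.
Finite population correction with N = 1,200: n = n₀ / (1 + (n₀−1)/N) = 980 / (1 + 979/1200) = 980 / 1.8158 ≈ 539.70.
Rounding up, n = 540.

540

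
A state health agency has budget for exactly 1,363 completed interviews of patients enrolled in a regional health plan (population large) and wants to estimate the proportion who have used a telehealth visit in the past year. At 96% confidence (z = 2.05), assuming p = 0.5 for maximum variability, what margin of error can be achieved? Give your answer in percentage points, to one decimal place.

2.8

SE(p̂) = √[p(1−p)/n] = √[0.2500/1363] = 0.01354.
E = z × SE = 2.05 × 0.01354 = 0.02776, or 2.8 percentage points.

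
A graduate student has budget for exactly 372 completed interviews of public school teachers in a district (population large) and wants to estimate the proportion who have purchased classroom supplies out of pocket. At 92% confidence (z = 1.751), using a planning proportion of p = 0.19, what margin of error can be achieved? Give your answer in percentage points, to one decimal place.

SE(p̂) = √[p(1−p)/n] = √[0.1539/372] = 0.02034.
E = z × SE = 1.751 × 0.02034 = 0.03562, or 3.6 percentage points.

3.6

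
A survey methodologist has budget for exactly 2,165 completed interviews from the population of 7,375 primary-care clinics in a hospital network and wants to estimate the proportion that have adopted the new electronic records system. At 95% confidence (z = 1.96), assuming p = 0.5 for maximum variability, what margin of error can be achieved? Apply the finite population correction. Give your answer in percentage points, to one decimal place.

Finite-population factor: (N−n)/(N−1) = (7375−2165)/(7375−1) = 0.7065.
SE(p̂) = √[p(1−p)/n · (N−n)/(N−1)] = √[0.2500/2165 × 0.7065] = 0.00903.
E = z × SE = 1.96 × 0.00903 = 0.01770 ≈ 1.8 percentage points.

1.8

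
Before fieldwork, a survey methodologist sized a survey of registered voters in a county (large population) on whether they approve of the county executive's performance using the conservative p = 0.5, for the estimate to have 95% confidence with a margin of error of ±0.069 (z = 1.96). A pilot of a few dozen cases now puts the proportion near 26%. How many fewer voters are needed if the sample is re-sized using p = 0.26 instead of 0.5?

46

Conservative (p = 0.5): n = 1.96² × 0.25 / 0.069² ≈ 201.72 → 202.
Using p = 0.26: p(1−p) = 0.1924, so n = 1.96² × 0.1924 / 0.069² ≈ 155.25 → 156.
Reduction: 202 − 156 = 46.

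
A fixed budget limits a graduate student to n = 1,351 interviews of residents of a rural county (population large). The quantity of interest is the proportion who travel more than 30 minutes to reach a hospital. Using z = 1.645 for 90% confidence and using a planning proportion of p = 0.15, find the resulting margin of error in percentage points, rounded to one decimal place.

1.6

SE(p̂) = √[p(1−p)/n] = √[0.1275/1351] = 0.00971.
E = z × SE = 1.645 × 0.00971 = 0.01598, or 1.6 percentage points.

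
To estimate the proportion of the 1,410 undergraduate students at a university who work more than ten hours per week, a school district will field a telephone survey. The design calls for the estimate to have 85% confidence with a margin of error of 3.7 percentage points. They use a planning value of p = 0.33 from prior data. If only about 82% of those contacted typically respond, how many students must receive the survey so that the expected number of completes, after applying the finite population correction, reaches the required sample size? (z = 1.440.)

331

Completed interviews needed (unadjusted): n₀ = 1.440² × 0.2211 / 0.037² ≈ 334.90 → 335.
FPC for N = 1,410: n = 335 / (1 + 334/1410) = 335 / 1.2369 ≈ 270.84 → 271.
At an 82% response rate, contacts needed = 271 / 0.82 ≈ 330.49 → 331.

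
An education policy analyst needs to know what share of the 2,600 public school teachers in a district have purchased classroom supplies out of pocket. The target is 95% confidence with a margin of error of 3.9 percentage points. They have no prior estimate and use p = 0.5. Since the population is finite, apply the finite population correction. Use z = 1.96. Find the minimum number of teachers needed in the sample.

Unadjusted: n₀ = 1.96² × 0.50 × 0.50 / 0.039² ≈ 631.43, so n₀ = 632.
Finite population correction with N = 2,600: n = n₀ / (1 + (n₀−1)/N) = 632 / (1 + 631/2600) = 632 / 1.2427 ≈ 508.57.
Rounding up, n = 509.

509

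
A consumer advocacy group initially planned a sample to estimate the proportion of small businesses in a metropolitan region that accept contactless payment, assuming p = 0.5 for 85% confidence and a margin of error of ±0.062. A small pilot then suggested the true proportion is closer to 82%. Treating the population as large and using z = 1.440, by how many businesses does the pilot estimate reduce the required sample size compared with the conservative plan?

Conservative (p = 0.5): n = 1.440² × 0.25 / 0.062² ≈ 134.86 → 135.
Using p = 0.82: p(1−p) = 0.1476, so n = 1.440² × 0.1476 / 0.062² ≈ 79.62 → 80.
Reduction: 135 − 80 = 55.

55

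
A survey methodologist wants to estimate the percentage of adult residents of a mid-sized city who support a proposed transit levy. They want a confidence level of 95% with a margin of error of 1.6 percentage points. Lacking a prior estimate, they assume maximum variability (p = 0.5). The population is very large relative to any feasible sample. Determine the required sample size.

For 95% confidence, z = 1.96.
With p = 0.5, p(1−p) = 0.25.
n = z²·p(1−p)/E² = 1.96² × 0.2500 / 0.016² = 3.8416 × 0.2500 / 0.000256 ≈ 3751.56.
Rounding up gives n = 3752.

3752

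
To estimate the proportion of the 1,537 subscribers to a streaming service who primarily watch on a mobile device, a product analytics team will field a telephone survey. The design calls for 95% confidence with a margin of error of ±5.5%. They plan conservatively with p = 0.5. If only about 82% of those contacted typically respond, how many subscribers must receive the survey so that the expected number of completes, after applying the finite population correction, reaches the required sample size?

For 95% confidence, z = 1.96.
Completed interviews needed (unadjusted): n₀ = 1.96² × 0.2500 / 0.055² ≈ 317.49 → 318.
FPC for N = 1,537: n = 318 / (1 + 317/1537) = 318 / 1.2062 ≈ 263.63 → 264.
At an 82% response rate, contacts needed = 264 / 0.82 ≈ 321.95 → 322.

322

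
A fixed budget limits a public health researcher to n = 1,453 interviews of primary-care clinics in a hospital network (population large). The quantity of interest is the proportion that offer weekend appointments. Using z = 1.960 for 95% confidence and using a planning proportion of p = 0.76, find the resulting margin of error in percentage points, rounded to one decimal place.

2.2

SE(p̂) = √[p(1−p)/n] = √[0.1824/1453] = 0.01120.
E = z × SE = 1.960 × 0.01120 = 0.02196, or 2.2 percentage points.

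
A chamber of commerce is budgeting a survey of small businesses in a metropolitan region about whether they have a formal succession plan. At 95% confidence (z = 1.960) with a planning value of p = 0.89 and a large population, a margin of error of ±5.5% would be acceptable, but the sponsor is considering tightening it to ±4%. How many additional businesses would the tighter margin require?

At ±5.5%: n = 1.960² × 0.0979 / 0.055² ≈ 124.33 → 125.
At ±4%: n = 1.960² × 0.0979 / 0.040² ≈ 235.06 → 236.
Additional respondents: 236 − 125 = 111.

111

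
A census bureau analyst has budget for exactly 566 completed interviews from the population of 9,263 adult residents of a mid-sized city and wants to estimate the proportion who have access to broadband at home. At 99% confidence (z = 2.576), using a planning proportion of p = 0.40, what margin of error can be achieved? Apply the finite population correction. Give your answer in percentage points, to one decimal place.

5.1

Finite-population factor: (N−n)/(N−1) = (9263−566)/(9263−1) = 0.9390.
SE(p̂) = √[p(1−p)/n · (N−n)/(N−1)] = √[0.2400/566 × 0.9390] = 0.01995.
E = z × SE = 2.576 × 0.01995 = 0.05140 ≈ 5.1 percentage points.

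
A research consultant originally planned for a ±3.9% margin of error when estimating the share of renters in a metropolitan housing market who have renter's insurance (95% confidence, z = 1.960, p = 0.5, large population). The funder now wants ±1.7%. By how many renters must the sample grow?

2692

At ±3.9%: n = 1.960² × 0.2500 / 0.039² ≈ 631.43 → 632.
At ±1.7%: n = 1.960² × 0.2500 / 0.017² ≈ 3323.18 → 3324.
Additional respondents: 3324 − 632 = 2692.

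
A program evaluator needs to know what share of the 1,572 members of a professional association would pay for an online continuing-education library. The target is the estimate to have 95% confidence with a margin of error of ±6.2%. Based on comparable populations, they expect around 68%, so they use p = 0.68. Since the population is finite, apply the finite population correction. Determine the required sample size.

192

For 95% confidence, z = 1.96.
Unadjusted: n₀ = 1.96² × 0.68 × 0.32 / 0.062² ≈ 217.46, so n₀ = 218.
Finite population correction with N = 1,572: n = n₀ / (1 + (n₀−1)/N) = 218 / (1 + 217/1572) = 218 / 1.1380 ≈ 191.56.
Rounding up, n = 192.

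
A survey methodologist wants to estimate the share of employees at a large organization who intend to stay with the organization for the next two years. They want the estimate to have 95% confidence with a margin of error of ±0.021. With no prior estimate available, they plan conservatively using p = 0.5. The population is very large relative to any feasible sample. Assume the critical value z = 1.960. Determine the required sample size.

With p = 0.5, p(1−p) = 0.25.
n = z²·p(1−p)/E² = 1.960² × 0.2500 / 0.021² = 3.8416 × 0.2500 / 0.000441 ≈ 2177.78.
Rounding up gives n = 2178.

2178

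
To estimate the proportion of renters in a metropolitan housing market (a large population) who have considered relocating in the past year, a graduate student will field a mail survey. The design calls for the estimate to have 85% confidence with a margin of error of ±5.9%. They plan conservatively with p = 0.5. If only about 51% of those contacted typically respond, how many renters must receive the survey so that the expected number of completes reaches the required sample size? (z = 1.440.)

293

Completed interviews needed: n₀ = 1.440² × 0.2500 / 0.059² ≈ 148.92 → 149.
At a 51% response rate, contacts needed = 149 / 0.51 ≈ 292.16 → 293.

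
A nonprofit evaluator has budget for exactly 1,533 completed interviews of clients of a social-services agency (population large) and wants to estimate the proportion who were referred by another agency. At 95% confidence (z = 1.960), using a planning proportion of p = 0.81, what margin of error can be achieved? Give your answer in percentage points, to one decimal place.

2.0

SE(p̂) = √[p(1−p)/n] = √[0.1539/1533] = 0.01002.
E = z × SE = 1.960 × 0.01002 = 0.01964, or 2.0 percentage points.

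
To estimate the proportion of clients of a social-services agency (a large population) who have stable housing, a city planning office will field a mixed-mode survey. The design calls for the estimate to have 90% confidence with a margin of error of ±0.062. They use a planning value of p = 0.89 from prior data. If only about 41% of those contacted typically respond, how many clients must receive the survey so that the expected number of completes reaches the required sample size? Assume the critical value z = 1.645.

Completed interviews needed: n₀ = 1.645² × 0.0979 / 0.062² ≈ 68.92 → 69.
At a 41% response rate, contacts needed = 69 / 0.41 ≈ 168.29 → 169.

169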